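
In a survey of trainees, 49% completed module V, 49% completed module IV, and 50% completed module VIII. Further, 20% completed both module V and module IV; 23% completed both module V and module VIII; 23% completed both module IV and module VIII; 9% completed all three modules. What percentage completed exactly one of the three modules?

43%

P(exactly one) = 49 + 49 + 50 − 2·20 − 2·23 − 2·23 + 3·9 = 43%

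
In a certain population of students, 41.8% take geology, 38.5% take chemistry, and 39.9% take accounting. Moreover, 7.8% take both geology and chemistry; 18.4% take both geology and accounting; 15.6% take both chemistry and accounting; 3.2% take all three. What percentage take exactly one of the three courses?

46.2%

Using the inclusion–exclusion count for exactly one event:
P(exactly one) = 41.8 + 38.5 + 39.9 − 2·7.8 − 2·18.4 − 2·15.6 + 3·3.2 = 46.2%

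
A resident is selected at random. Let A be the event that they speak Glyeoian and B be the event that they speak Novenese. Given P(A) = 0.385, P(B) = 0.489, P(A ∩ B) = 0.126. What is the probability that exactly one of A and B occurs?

0.622

By inclusion–exclusion (exactly-one form):
P(exactly one) = 0.385 + 0.489 − 2·0.126 = 0.622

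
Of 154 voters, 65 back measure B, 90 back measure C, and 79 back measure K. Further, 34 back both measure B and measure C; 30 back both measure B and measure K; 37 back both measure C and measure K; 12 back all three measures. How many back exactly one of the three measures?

By inclusion–exclusion (exactly-one form):
|exactly one| = 65 + 90 + 79 − 2·34 − 2·30 − 2·37 + 3·12 = 68

68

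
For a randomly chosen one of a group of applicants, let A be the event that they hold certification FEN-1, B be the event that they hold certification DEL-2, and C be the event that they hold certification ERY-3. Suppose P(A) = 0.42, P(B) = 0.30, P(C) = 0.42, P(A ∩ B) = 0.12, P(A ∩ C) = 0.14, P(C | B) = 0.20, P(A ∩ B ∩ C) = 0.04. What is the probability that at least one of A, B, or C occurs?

P(B ∩ C) = P(B)·P(C|B) = 0.30 × 0.20 = 0.06
P(A ∪ B ∪ C) = 0.42 + 0.30 + 0.42 − 0.12 − 0.14 − 0.06 + 0.04 = 0.86

0.86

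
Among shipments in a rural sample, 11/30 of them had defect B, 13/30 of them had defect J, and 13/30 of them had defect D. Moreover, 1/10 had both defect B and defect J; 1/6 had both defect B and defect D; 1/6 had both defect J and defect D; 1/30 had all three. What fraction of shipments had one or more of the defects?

5/6

P(at least one) = 11/30 + 13/30 + 13/30 − 1/10 − 1/6 − 1/6 + 1/30 = 5/6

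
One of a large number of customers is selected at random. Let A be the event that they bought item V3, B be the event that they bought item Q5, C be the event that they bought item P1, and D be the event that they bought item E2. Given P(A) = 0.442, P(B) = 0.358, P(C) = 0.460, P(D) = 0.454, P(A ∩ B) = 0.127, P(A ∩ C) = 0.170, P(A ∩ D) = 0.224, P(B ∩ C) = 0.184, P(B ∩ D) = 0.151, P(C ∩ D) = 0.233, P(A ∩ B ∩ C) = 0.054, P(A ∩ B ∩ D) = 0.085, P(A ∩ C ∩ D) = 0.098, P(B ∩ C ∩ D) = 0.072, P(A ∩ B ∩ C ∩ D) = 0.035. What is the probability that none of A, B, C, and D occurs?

By inclusion-exclusion,
P(A ∪ B ∪ C ∪ D) = 0.442 + 0.358 + 0.460 + 0.454 − 0.127 − 0.170 − 0.224 − 0.184 − 0.151 − 0.233 + 0.054 + 0.085 + 0.098 + 0.072 − 0.035 = 0.899
P(none) = 1 − 0.899 = 0.101

0.101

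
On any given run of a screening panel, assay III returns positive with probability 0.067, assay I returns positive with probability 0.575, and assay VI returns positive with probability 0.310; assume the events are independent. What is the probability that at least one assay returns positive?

0.72639775

P(none) = (1 − 0.067) × (1 − 0.575) × (1 − 0.310) = 0.933 × 0.425 × 0.690 = 0.27360225
P(at least one) = 1 − 0.27360225 = 0.72639775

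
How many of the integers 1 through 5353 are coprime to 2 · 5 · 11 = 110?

1948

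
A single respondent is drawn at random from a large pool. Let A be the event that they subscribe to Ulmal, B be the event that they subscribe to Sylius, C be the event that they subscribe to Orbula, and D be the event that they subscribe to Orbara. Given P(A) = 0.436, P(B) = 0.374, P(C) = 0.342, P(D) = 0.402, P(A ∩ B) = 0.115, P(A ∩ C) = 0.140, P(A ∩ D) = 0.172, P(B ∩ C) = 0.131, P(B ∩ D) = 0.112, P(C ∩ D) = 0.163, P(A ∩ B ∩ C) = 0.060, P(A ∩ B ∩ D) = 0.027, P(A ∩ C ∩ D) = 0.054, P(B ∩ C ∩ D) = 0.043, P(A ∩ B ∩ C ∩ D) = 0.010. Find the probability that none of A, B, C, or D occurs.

0.105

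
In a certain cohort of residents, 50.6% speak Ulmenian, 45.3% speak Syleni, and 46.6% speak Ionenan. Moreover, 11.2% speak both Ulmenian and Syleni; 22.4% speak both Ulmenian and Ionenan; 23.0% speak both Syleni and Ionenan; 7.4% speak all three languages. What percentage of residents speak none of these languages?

P(at least one) = 50.6 + 45.3 + 46.6 − 11.2 − 22.4 − 23.0 + 7.4 = 93.3%
P(none) = 100% − 93.3% = 6.7%

6.7%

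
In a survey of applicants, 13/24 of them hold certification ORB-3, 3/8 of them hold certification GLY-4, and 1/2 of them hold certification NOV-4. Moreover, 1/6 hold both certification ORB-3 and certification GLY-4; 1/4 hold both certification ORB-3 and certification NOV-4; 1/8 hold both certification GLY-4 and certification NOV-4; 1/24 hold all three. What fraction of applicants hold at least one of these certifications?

11/12

Apply inclusion-exclusion:
P(union) = 13/24 + 3/8 + 1/2 − 1/6 − 1/4 − 1/8 + 1/24 = 11/12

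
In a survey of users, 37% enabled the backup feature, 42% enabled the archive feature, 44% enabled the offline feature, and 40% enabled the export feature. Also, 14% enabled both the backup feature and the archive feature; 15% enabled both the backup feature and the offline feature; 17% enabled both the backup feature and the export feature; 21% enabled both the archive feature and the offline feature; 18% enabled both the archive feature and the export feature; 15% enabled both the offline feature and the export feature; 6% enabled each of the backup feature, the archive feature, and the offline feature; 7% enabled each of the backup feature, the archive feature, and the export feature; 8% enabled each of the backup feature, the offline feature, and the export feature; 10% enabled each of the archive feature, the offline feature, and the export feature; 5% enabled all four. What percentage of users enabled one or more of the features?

89%

P(union) = 37 + 42 + 44 + 40 − 14 − 15 − 17 − 21 − 18 − 15 + 6 + 7 + 8 + 10 − 5 = 89%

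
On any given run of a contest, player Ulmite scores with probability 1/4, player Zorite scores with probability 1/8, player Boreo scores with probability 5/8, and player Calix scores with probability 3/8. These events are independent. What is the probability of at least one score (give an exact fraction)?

1733/2048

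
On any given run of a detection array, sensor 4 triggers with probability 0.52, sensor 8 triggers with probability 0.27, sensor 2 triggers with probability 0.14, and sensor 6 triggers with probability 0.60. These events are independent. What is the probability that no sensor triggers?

P(none) = (1 − 0.52) × (1 − 0.27) × (1 − 0.14) × (1 − 0.60) = 0.48 × 0.73 × 0.86 × 0.40 = 0.1205376

0.1205376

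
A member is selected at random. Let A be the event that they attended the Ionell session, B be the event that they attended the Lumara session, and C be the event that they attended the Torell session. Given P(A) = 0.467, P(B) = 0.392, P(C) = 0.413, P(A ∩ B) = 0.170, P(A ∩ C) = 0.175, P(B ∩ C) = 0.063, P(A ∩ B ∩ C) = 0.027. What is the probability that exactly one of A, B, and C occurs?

0.537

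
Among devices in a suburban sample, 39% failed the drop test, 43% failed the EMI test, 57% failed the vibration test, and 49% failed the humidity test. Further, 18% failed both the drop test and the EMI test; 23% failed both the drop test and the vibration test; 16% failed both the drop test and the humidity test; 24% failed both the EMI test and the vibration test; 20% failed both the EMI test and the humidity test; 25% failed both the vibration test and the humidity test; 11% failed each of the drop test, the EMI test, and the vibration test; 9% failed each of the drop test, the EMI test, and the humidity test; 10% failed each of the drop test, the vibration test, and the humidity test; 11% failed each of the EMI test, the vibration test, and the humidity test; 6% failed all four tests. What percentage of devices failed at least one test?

97%

P(union) = 39 + 43 + 57 + 49 − 18 − 23 − 16 − 24 − 20 − 25 + 11 + 9 + 10 + 11 − 6 = 97%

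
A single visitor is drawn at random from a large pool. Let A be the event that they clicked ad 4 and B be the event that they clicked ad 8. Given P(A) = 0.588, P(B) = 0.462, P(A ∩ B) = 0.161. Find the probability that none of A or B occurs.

0.111

P(A ∪ B) = 0.588 + 0.462 − 0.161 = 0.889
P(none) = 1 − 0.889 = 0.111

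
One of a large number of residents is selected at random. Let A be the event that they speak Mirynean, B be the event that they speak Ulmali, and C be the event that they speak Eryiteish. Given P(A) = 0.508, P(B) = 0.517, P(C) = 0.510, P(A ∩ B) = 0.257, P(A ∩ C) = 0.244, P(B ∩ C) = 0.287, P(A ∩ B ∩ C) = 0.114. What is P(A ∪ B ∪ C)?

0.861

Inclusion–exclusion gives
P(A ∪ B ∪ C) = 0.508 + 0.517 + 0.510 − 0.257 − 0.244 − 0.287 + 0.114 = 0.861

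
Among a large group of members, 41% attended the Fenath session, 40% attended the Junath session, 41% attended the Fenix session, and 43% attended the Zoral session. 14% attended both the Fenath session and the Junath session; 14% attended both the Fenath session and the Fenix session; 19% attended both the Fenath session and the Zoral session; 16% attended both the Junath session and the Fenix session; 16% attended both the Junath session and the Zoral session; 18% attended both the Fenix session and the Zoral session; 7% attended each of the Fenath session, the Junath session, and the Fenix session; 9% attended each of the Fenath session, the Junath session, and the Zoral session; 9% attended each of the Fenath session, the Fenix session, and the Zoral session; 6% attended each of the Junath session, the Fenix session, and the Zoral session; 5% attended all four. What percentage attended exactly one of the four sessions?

44%

P(exactly one) = 41 + 40 + 41 + 43 − 2·14 − 2·14 − 2·19 − 2·16 − 2·16 − 2·18 + 3·7 + 3·9 + 3·9 + 3·6 − 4·5 = 44%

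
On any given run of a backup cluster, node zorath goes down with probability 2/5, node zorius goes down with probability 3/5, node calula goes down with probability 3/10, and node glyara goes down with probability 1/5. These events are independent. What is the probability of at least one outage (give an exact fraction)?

P(none) = (1 − 2/5) × (1 − 3/5) × (1 − 3/10) × (1 − 1/5) = 3/5 × 2/5 × 7/10 × 4/5 = 84/625
P(at least one) = 1 − 84/625 = 541/625

541/625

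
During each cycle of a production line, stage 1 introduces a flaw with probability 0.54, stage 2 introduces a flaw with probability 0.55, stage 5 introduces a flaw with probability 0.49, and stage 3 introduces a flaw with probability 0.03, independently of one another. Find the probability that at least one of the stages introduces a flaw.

0.8975971

P(none) = (1 − 0.54) × (1 − 0.55) × (1 − 0.49) × (1 − 0.03) = 0.46 × 0.45 × 0.51 × 0.97 = 0.1024029
P(at least one) = 1 − 0.1024029 = 0.8975971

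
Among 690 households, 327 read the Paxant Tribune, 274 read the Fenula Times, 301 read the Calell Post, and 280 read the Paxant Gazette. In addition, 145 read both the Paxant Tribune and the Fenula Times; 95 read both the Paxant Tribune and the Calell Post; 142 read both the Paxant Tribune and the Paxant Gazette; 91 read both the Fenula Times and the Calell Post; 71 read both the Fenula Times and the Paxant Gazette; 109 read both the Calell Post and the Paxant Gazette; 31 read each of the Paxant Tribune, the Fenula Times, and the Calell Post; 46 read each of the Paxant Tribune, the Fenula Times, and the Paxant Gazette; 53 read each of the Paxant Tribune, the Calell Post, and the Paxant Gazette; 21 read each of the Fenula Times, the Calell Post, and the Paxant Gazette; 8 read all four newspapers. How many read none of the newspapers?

|at least one| = 327 + 274 + 301 + 280 − 145 − 95 − 142 − 91 − 71 − 109 + 31 + 46 + 53 + 21 − 8 = 672
None: 690 − 672 = 18

18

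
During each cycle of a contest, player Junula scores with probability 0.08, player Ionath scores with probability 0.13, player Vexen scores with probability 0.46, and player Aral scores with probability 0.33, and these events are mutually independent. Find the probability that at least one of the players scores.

0.71041528

P(none) = (1 − 0.08) × (1 − 0.13) × (1 − 0.46) × (1 − 0.33) = 0.92 × 0.87 × 0.54 × 0.67 = 0.28958472
P(at least one) = 1 − 0.28958472 = 0.71041528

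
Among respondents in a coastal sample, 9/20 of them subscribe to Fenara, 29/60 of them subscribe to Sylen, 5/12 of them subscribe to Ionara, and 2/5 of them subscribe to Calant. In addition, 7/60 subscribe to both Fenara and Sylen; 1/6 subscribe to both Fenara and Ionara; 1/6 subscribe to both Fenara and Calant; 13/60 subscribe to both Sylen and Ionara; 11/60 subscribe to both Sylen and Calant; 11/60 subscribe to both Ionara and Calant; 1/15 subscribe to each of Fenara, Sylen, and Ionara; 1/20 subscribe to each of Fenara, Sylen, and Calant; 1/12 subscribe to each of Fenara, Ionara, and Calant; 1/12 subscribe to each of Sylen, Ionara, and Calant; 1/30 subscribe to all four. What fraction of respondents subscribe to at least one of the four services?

29/30

Using inclusion–exclusion:
P(at least one) = 9/20 + 29/60 + 5/12 + 2/5 − 7/60 − 1/6 − 1/6 − 13/60 − 11/60 − 11/60 + 1/15 + 1/20 + 1/12 + 1/12 − 1/30 = 29/30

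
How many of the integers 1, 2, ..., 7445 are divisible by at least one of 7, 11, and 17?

By inclusion–exclusion:
1063 + 676 + 437 − 96 − 62 − 39 + 5 = 1984

1984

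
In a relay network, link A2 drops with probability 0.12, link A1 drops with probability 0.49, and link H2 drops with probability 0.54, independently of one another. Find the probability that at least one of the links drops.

0.793552

Independence gives P(none) = ∏(1 − pᵢ).
P(none) = (1 − 0.12) × (1 − 0.49) × (1 − 0.54) = 0.88 × 0.51 × 0.46 = 0.206448
P(at least one) = 1 − 0.206448 = 0.793552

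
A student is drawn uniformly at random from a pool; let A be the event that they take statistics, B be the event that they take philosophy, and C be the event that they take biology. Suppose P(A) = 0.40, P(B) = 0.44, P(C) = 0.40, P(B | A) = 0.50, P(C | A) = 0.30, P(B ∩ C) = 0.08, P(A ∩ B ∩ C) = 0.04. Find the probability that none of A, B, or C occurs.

P(A ∩ B) = P(A)·P(B|A) = 0.40 × 0.50 = 0.20
P(A ∩ C) = P(A)·P(C|A) = 0.40 × 0.30 = 0.12
P(A ∪ B ∪ C) = 0.40 + 0.44 + 0.40 − 0.20 − 0.12 − 0.08 + 0.04 = 0.88
P(none) = 1 − 0.88 = 0.12

0.12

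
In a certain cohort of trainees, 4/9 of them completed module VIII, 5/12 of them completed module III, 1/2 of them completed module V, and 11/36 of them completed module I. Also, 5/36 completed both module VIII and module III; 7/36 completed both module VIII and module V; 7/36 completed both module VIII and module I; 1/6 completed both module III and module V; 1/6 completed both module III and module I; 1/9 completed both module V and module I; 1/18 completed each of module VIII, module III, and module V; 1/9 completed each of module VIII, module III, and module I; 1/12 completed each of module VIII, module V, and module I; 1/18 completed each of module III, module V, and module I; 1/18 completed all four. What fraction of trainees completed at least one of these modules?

P(at least one) = 4/9 + 5/12 + 1/2 + 11/36 − 5/36 − 7/36 − 7/36 − 1/6 − 1/6 − 1/9 + 1/18 + 1/9 + 1/12 + 1/18 − 1/18 = 17/18

17/18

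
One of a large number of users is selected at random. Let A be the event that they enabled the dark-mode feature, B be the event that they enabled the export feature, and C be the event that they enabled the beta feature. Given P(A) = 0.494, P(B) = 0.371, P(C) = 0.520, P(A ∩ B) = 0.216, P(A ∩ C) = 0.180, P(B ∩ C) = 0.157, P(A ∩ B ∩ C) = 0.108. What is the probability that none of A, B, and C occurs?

0.060

By inclusion–exclusion:
P(A ∪ B ∪ C) = 0.494 + 0.371 + 0.520 − 0.216 − 0.180 − 0.157 + 0.108 = 0.940
P(none) = 1 − 0.940 = 0.060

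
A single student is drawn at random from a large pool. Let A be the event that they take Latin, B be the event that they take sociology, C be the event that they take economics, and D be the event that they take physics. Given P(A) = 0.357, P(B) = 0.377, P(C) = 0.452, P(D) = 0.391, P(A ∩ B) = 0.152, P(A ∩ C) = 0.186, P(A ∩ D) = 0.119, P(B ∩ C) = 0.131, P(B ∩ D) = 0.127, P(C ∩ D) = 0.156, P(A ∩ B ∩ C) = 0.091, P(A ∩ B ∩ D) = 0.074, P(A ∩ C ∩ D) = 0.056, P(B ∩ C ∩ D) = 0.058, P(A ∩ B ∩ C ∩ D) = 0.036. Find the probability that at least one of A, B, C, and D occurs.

0.949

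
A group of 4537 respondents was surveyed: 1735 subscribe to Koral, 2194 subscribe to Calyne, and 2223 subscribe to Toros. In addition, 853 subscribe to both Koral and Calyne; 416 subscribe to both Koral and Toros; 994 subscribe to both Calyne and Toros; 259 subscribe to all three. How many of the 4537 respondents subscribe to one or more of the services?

Apply inclusion-exclusion:
|union| = 1735 + 2194 + 2223 − 853 − 416 − 994 + 259 = 4148

4148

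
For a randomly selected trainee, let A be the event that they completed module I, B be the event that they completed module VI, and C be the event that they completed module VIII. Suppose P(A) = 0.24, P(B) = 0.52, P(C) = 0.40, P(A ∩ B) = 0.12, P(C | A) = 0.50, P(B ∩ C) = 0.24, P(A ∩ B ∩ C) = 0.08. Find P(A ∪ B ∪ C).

0.76

P(A ∩ C) = P(A)·P(C|A) = 0.24 × 0.50 = 0.12
Using inclusion–exclusion:
P(A ∪ B ∪ C) = 0.24 + 0.52 + 0.40 − 0.12 − 0.12 − 0.24 + 0.08 = 0.76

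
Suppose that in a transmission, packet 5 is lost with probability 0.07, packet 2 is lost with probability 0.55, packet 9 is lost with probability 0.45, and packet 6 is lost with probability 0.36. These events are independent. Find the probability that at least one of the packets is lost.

P(none) = (1 − 0.07) × (1 − 0.55) × (1 − 0.45) × (1 − 0.36) = 0.93 × 0.45 × 0.55 × 0.64 = 0.147312
P(at least one) = 1 − 0.147312 = 0.852688

0.852688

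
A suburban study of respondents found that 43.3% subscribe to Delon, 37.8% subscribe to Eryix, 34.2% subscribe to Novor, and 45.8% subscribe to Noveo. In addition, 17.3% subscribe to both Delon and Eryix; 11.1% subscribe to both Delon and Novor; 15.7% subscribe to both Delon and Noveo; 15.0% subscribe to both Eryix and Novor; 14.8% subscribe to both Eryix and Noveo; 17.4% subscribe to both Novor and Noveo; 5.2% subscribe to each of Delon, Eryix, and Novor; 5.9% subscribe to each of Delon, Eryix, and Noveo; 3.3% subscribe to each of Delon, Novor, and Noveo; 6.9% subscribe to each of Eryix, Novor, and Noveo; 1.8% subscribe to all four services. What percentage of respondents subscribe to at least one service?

By inclusion-exclusion,
P(at least one) = 43.3 + 37.8 + 34.2 + 45.8 − 17.3 − 11.1 − 15.7 − 15.0 − 14.8 − 17.4 + 5.2 + 5.9 + 3.3 + 6.9 − 1.8 = 89.3%

89.3%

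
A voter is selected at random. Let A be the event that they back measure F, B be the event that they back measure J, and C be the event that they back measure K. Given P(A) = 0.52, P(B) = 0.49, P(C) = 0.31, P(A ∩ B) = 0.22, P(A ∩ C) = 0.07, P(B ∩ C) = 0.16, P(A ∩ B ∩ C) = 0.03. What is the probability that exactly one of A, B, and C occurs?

0.51

P(exactly one) = 0.52 + 0.49 + 0.31 − 2·0.22 − 2·0.07 − 2·0.16 + 3·0.03 = 0.51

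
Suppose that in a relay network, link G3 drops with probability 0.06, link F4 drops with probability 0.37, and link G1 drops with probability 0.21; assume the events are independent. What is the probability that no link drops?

0.467838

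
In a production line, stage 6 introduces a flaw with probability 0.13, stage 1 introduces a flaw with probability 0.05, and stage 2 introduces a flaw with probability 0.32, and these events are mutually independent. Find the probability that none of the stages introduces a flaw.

P(none) = (1 − 0.13) × (1 − 0.05) × (1 − 0.32) = 0.87 × 0.95 × 0.68 = 0.56202

0.56202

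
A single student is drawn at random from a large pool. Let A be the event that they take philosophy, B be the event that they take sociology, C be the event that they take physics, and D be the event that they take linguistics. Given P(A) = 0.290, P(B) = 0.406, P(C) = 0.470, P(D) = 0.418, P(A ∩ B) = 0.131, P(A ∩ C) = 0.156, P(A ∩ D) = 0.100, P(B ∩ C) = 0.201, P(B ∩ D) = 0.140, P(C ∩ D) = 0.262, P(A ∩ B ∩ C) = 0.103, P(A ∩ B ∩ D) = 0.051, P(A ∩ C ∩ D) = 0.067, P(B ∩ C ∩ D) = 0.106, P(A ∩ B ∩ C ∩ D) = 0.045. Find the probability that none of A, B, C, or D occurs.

P(A ∪ B ∪ C ∪ D) = 0.290 + 0.406 + 0.470 + 0.418 − 0.131 − 0.156 − 0.100 − 0.201 − 0.140 − 0.262 + 0.103 + 0.051 + 0.067 + 0.106 − 0.045 = 0.876
P(none) = 1 − 0.876 = 0.124

0.124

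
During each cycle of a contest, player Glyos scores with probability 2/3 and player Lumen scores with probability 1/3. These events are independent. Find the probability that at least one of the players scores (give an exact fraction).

P(none) = (1 − 2/3) × (1 − 1/3) = 1/3 × 2/3 = 2/9
P(at least one) = 1 − 2/9 = 7/9

7/9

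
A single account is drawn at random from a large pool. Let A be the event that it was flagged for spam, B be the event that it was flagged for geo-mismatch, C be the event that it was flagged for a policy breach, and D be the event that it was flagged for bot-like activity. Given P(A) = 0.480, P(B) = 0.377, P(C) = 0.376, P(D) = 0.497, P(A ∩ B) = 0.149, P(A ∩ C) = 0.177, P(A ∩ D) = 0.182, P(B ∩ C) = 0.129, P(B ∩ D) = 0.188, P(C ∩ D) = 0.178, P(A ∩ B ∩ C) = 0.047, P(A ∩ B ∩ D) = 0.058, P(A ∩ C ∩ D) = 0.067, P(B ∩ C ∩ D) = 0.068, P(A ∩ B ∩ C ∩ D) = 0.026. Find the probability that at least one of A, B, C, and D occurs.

By inclusion–exclusion:
P(A ∪ B ∪ C ∪ D) = 0.480 + 0.377 + 0.376 + 0.497 − 0.149 − 0.177 − 0.182 − 0.129 − 0.188 − 0.178 + 0.047 + 0.058 + 0.067 + 0.068 − 0.026 = 0.941

0.941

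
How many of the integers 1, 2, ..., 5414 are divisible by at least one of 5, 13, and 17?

1650

By inclusion-exclusion,
⌊5414/5⌋ + ⌊5414/13⌋ + ⌊5414/17⌋ − ⌊5414/65⌋ − ⌊5414/85⌋ − ⌊5414/221⌋ + ⌊5414/1105⌋ = 1082 + 416 + 318 − 83 − 63 − 24 + 4 = 1650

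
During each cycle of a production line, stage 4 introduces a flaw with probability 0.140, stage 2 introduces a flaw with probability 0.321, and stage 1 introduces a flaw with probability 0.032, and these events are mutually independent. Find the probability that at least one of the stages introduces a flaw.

0.43474608

P(none) = (1 − 0.140) × (1 − 0.321) × (1 − 0.032) = 0.860 × 0.679 × 0.968 = 0.56525392
P(at least one) = 1 − 0.56525392 = 0.43474608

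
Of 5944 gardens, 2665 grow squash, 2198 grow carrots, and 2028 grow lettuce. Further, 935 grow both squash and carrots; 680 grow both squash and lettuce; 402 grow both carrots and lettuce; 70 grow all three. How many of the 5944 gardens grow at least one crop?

4944

Using inclusion–exclusion:
|union| = 2665 + 2198 + 2028 − 935 − 680 − 402 + 70 = 4944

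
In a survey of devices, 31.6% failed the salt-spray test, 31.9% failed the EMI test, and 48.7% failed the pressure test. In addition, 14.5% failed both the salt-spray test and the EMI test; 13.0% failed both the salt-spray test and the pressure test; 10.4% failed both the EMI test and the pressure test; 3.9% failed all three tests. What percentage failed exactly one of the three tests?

48.1%

P(exactly one) = 31.6 + 31.9 + 48.7 − 2·14.5 − 2·13.0 − 2·10.4 + 3·3.9 = 48.1%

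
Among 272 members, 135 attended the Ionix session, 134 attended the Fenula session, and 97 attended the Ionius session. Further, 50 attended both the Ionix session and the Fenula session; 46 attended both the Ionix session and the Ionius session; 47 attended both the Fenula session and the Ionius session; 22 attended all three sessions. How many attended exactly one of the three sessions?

N(exactly one) = 135 + 134 + 97 − 2·50 − 2·46 − 2·47 + 3·22 = 146

146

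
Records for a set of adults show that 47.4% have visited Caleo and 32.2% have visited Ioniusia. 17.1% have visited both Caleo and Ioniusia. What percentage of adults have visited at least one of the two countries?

P(at least one) = 47.4 + 32.2 − 17.1 = 62.5%

62.5%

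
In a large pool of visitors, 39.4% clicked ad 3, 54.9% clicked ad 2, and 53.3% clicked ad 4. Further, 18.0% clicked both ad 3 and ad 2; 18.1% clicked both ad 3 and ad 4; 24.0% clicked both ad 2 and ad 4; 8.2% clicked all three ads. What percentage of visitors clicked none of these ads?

Inclusion–exclusion gives
P(≥1) = 39.4 + 54.9 + 53.3 − 18.0 − 18.1 − 24.0 + 8.2 = 95.7%
P(none) = 100% − 95.7% = 4.3%

4.3%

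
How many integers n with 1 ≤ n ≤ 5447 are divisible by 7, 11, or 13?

778 + 495 + 419 − 70 − 59 − 38 + 5 = 1530

1530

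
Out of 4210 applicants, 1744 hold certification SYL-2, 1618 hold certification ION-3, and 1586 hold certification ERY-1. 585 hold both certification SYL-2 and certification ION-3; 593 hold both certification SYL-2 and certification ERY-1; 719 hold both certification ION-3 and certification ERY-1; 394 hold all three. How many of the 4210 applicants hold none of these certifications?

By inclusion-exclusion,
|union| = 1744 + 1618 + 1586 − 585 − 593 − 719 + 394 = 3445
None: 4210 − 3445 = 765

765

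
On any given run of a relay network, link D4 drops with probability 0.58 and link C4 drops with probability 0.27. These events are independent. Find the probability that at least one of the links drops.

P(none) = (1 − 0.58) × (1 − 0.27) = 0.42 × 0.73 = 0.3066
P(at least one) = 1 − 0.3066 = 0.6934

0.6934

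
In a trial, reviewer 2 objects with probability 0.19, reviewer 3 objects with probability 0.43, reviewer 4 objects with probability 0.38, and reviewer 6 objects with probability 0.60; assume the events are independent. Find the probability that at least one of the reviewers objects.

Independence gives P(none) = ∏(1 − pᵢ).
P(none) = (1 − 0.19) × (1 − 0.43) × (1 − 0.38) × (1 − 0.60) = 0.81 × 0.57 × 0.62 × 0.40 = 0.1145016
P(at least one) = 1 − 0.1145016 = 0.8854984

0.8854984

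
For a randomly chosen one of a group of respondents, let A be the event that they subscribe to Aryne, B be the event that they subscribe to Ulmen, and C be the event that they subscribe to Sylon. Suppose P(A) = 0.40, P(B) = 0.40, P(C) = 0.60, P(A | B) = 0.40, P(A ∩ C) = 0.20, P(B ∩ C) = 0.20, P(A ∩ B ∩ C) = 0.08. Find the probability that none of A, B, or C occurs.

P(A ∩ B) = P(B)·P(A|B) = 0.40 × 0.40 = 0.16
P(A ∪ B ∪ C) = 0.40 + 0.40 + 0.60 − 0.16 − 0.20 − 0.20 + 0.08 = 0.92
P(none) = 1 − 0.92 = 0.08

0.08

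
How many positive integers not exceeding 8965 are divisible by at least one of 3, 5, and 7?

4867

Apply inclusion-exclusion:
2988 + 1793 + 1280 − 597 − 426 − 256 + 85 = 4867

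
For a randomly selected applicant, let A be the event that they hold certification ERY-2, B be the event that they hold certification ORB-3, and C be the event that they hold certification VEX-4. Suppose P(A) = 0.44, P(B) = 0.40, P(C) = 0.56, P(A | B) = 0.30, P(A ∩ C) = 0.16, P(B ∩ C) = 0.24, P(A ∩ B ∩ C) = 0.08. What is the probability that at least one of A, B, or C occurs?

0.96

P(A ∩ B) = P(B)·P(A|B) = 0.40 × 0.30 = 0.12
P(A ∪ B ∪ C) = 0.44 + 0.40 + 0.56 − 0.12 − 0.16 − 0.24 + 0.08 = 0.96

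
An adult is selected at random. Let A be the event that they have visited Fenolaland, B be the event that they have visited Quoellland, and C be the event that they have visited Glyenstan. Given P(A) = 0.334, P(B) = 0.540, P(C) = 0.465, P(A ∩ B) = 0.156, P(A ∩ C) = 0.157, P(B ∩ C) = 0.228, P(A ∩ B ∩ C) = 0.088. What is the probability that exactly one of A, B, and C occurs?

0.521

Using the inclusion–exclusion count for exactly one event:
P(exactly one) = 0.334 + 0.540 + 0.465 − 2·0.156 − 2·0.157 − 2·0.228 + 3·0.088 = 0.521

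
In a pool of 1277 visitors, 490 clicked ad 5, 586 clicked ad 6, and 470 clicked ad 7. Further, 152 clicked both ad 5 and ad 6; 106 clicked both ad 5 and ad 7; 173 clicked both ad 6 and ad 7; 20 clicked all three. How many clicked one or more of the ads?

By inclusion–exclusion:
N(≥1) = 490 + 586 + 470 − 152 − 106 − 173 + 20 = 1135

1135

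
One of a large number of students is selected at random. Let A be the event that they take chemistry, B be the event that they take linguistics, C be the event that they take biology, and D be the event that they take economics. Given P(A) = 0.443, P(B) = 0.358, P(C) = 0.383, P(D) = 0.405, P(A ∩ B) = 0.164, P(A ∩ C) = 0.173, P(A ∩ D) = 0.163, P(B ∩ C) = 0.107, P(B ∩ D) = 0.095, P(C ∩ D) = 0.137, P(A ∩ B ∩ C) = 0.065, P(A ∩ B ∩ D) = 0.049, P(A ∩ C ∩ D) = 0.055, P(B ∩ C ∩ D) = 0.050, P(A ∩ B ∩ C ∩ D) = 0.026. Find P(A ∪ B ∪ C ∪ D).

P(A ∪ B ∪ C ∪ D) = 0.443 + 0.358 + 0.383 + 0.405 − 0.164 − 0.173 − 0.163 − 0.107 − 0.095 − 0.137 + 0.065 + 0.049 + 0.055 + 0.050 − 0.026 = 0.943

0.943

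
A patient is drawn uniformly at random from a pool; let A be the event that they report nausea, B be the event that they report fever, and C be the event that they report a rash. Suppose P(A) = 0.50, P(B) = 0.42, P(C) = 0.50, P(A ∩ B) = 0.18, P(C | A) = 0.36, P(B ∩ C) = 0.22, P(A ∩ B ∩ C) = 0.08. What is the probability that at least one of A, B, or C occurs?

P(A ∩ C) = P(A)·P(C|A) = 0.50 × 0.36 = 0.18
Apply inclusion-exclusion:
P(A ∪ B ∪ C) = 0.50 + 0.42 + 0.50 − 0.18 − 0.18 − 0.22 + 0.08 = 0.92

0.92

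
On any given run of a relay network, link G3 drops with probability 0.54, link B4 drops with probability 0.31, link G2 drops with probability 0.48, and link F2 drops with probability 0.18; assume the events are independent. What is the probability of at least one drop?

P(none) = (1 − 0.54) × (1 − 0.31) × (1 − 0.48) × (1 − 0.18) = 0.46 × 0.69 × 0.52 × 0.82 = 0.13533936
P(at least one) = 1 − 0.13533936 = 0.86466064

0.86466064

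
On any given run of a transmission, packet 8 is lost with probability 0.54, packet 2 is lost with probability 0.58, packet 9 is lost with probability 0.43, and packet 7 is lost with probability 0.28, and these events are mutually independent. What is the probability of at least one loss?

Since the events are independent, P(none) is the product of the individual non-occurrence probabilities.
P(none) = (1 − 0.54) × (1 − 0.58) × (1 − 0.43) × (1 − 0.28) = 0.46 × 0.42 × 0.57 × 0.72 = 0.07928928
P(at least one) = 1 − 0.07928928 = 0.92071072

0.92071072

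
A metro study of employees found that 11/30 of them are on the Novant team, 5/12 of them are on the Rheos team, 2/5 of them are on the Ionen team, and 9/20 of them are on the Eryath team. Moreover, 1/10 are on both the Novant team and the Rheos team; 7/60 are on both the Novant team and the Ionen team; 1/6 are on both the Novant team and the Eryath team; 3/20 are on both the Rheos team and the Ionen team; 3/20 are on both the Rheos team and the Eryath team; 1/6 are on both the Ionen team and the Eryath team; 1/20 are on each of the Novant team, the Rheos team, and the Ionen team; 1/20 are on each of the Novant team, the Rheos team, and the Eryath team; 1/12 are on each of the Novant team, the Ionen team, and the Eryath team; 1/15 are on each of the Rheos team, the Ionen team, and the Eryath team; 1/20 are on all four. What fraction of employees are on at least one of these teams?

59/60

P(≥1) = 11/30 + 5/12 + 2/5 + 9/20 − 1/10 − 7/60 − 1/6 − 3/20 − 3/20 − 1/6 + 1/20 + 1/20 + 1/12 + 1/15 − 1/20 = 59/60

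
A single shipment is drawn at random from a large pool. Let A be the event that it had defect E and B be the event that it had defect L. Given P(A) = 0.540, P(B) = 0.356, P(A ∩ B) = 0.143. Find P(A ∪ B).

Using inclusion–exclusion:
P(A ∪ B) = 0.540 + 0.356 − 0.143 = 0.753

0.753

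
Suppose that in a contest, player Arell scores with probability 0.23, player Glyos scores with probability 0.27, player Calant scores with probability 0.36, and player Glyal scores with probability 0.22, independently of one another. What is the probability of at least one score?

P(none) = (1 − 0.23) × (1 − 0.27) × (1 − 0.36) × (1 − 0.22) = 0.77 × 0.73 × 0.64 × 0.78 = 0.28060032
P(at least one) = 1 − 0.28060032 = 0.71939968

0.71939968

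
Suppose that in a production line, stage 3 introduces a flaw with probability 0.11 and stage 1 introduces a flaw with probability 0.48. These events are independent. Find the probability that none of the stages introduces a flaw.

0.4628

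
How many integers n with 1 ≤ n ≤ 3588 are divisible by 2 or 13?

1932

Apply inclusion-exclusion:
floor(3588/2) + floor(3588/13) − floor(3588/26) = 1794 + 276 − 138 = 1932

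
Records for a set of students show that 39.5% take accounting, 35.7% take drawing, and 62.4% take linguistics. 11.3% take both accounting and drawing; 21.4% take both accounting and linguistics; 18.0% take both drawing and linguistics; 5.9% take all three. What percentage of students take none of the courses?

7.2%

P(≥1) = 39.5 + 35.7 + 62.4 − 11.3 − 21.4 − 18.0 + 5.9 = 92.8%
P(none) = 100% − 92.8% = 7.2%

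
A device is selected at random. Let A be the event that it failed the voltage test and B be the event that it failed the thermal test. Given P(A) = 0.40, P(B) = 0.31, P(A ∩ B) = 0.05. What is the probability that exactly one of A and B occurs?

P(exactly one) = 0.40 + 0.31 − 2·0.05 = 0.61

0.61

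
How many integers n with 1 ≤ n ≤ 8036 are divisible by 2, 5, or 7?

5281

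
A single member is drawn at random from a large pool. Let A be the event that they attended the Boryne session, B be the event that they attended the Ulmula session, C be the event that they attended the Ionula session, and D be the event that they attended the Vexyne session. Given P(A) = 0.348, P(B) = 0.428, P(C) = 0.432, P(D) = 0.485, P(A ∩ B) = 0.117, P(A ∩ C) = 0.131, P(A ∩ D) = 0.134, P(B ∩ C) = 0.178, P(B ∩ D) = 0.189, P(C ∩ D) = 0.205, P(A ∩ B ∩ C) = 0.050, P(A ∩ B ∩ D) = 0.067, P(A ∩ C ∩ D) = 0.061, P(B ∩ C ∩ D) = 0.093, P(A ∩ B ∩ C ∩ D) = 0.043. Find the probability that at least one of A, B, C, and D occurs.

0.967

P(A ∪ B ∪ C ∪ D) = 0.348 + 0.428 + 0.432 + 0.485 − 0.117 − 0.131 − 0.134 − 0.178 − 0.189 − 0.205 + 0.050 + 0.067 + 0.061 + 0.093 − 0.043 = 0.967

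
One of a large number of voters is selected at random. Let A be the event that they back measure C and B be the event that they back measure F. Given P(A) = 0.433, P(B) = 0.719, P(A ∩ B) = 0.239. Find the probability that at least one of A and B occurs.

0.913

Inclusion–exclusion gives
P(A ∪ B) = 0.433 + 0.719 − 0.239 = 0.913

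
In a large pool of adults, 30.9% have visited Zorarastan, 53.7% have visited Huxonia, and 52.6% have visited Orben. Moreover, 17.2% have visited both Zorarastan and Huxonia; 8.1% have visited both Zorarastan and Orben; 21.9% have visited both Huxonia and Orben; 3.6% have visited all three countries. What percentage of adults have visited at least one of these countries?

P(≥1) = 30.9 + 53.7 + 52.6 − 17.2 − 8.1 − 21.9 + 3.6 = 93.6%

93.6%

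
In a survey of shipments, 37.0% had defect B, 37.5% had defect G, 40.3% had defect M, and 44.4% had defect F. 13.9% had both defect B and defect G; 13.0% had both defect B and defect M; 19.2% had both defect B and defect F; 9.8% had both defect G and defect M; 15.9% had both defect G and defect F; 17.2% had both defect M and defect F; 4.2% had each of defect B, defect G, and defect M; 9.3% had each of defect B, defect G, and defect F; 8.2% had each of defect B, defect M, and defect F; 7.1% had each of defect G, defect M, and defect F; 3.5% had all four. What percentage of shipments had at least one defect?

95.5%

By inclusion–exclusion:
P(union) = 37.0 + 37.5 + 40.3 + 44.4 − 13.9 − 13.0 − 19.2 − 9.8 − 15.9 − 17.2 + 4.2 + 9.3 + 8.2 + 7.1 − 3.5 = 95.5%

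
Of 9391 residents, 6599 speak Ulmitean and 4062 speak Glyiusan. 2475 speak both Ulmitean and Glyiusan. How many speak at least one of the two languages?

8186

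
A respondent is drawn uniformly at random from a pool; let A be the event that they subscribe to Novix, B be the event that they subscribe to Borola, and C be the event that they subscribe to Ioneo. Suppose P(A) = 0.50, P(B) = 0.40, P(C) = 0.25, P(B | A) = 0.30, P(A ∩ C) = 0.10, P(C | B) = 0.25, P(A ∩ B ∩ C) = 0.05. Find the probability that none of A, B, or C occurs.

0.15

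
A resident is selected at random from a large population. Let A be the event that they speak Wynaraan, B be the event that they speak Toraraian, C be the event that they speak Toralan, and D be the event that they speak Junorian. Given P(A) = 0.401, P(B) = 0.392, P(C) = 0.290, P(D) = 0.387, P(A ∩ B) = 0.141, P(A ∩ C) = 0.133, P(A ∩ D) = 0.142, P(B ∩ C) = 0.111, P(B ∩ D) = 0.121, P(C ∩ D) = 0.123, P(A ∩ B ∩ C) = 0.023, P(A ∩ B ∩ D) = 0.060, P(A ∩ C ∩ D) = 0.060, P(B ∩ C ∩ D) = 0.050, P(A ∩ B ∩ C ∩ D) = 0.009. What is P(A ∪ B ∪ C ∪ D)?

0.883

P(A ∪ B ∪ C ∪ D) = 0.401 + 0.392 + 0.290 + 0.387 − 0.141 − 0.133 − 0.142 − 0.111 − 0.121 − 0.123 + 0.023 + 0.060 + 0.060 + 0.050 − 0.009 = 0.883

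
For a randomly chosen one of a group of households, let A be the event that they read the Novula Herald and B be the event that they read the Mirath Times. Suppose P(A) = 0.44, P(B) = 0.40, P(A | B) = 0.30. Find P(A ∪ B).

P(A ∩ B) = P(B)·P(A|B) = 0.40 × 0.30 = 0.12
Using inclusion–exclusion:
P(A ∪ B) = 0.44 + 0.40 − 0.12 = 0.72

0.72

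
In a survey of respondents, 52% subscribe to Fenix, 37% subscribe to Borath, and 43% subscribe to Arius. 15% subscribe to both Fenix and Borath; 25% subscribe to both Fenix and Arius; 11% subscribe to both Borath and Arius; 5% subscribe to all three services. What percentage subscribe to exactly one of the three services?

Using the inclusion–exclusion count for exactly one event:
P(exactly one) = 52 + 37 + 43 − 2·15 − 2·25 − 2·11 + 3·5 = 45%

45%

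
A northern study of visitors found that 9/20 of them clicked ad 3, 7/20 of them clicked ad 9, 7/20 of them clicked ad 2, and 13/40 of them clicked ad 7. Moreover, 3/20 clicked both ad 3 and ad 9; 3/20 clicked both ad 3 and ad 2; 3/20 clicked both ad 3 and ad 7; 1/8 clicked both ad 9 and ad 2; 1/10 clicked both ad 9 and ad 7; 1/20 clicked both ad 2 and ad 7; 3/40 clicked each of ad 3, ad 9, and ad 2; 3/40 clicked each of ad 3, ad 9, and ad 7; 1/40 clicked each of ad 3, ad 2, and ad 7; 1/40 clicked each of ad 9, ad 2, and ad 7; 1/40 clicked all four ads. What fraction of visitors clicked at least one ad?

37/40

Using inclusion–exclusion:
P(≥1) = 9/20 + 7/20 + 7/20 + 13/40 − 3/20 − 3/20 − 3/20 − 1/8 − 1/10 − 1/20 + 3/40 + 3/40 + 1/40 + 1/40 − 1/40 = 37/40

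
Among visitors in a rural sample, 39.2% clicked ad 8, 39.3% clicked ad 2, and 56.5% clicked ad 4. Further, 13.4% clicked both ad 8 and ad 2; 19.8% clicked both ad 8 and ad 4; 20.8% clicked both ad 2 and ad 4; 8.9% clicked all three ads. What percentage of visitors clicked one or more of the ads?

89.9%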